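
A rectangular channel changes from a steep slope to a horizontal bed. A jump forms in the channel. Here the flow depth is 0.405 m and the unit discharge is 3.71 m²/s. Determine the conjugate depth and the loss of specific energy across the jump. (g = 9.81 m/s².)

V₁ = q/y₁ = 3.71/0.405 = 9.16 m/s. Fr₁ = V₁/√(g·y₁) = 9.16/√(9.81×0.405) = 4.60.
By Bélanger, y₂/y₁ = ½[√(1 + 8Fr₁²) − 1] = ½[√170.0 − 1] = 6.02.
y₂ = 6.02 × 0.405 = 2.44 m.
Head loss: ΔE = (y₂ − y₁)³/(4y₁y₂) = (2.44 − 0.405)³/(4×0.405×2.44) = 8.40/3.95 = 2.13 m.

y₂ = 2.44 m; ΔE = 2.13 m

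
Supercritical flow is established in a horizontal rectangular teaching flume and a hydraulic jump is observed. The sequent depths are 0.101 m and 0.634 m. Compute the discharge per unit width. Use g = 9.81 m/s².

For a rectangular channel the momentum equation gives q² = ½·g·y₁·y₂·(y₁ + y₂) = ½×9.81×0.101×0.634×0.735 = 0.231.
q = √0.231 = 0.480 m²/s.

q = 0.480 m²/s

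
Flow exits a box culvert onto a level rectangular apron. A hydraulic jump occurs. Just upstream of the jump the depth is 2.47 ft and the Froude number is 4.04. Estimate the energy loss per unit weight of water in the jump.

Fr₁ = 4.04 (given).
Bélanger equation: y₂/y₁ = ½[√(1 + 8Fr₁²) − 1] = ½[√131.6 − 1] = 5.24.
y₂ = 5.24 × 2.47 = 12.9 ft.
V₁ = Fr₁·√(g·y₁) = 4.04×√(32.2×2.47) = 36.0 ft/s; q = V₁·y₁ = 89.0 ft²/s. V₂ = q/y₂ = 89.0/12.9 = 6.88 ft/s. E₁ = y₁ + V₁²/2g = 22.6 ft; E₂ = y₂ + V₂²/2g = 13.7 ft. ΔE = E₁ − E₂ = 8.96 ft.

ΔE = 8.96 ft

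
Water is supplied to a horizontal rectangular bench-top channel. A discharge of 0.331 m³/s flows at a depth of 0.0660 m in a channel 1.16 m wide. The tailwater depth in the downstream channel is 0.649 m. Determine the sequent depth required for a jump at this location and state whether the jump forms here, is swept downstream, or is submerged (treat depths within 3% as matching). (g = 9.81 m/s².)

q = Q/b = 0.331/1.16 = 0.285 m²/s; V₁ = q/y₁ = 4.32 m/s. Fr₁ = V₁/√(g·y₁) = 5.37.
From the momentum equation for a rectangular channel, y₂/y₁ = ½[√(1 + 8Fr₁²) − 1] = ½[√232.0 − 1] = 7.12.
y₂ = 7.12 × 0.0660 = 0.470 m.
Tailwater y_tw = 0.649 m: y_tw > y₂, so the jump is submerged.

y₂ = 0.470 m; the jump is submerged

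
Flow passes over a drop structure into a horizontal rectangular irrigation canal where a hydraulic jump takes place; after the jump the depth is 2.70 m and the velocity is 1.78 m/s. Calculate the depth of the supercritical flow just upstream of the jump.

y₁ = 0.539 m

Fr₂ = V₂/√(g·y₂) = 1.78/√(9.81×2.70) = 0.346.
Applying the sequent-depth relation in reverse, y₁/y₂ = ½[√(1 + 8Fr₂²) − 1] = ½[√1.957 − 1] = 0.199.
y₁ = 0.199 × 2.70 = 0.539 m.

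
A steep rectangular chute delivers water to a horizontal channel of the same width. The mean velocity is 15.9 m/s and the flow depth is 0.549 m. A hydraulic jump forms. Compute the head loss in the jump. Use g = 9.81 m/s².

ΔE = 8.23 m

Fr₁ = V₁/√(g·y₁) = 15.9/√(9.81×0.549) = 6.85.
Conjugate-depth relation: y₂/y₁ = ½[√(1 + 8Fr₁²) − 1] = ½[√376.5 − 1] = 9.20.
y₂ = 9.20 × 0.549 = 5.05 m.
q = V₁·y₁ = 15.9 × 0.549 = 8.73 m²/s. V₂ = q/y₂ = 8.73/5.05 = 1.73 m/s. E₁ = y₁ + V₁²/2g = 13.4 m; E₂ = y₂ + V₂²/2g = 5.20 m. ΔE = E₁ − E₂ = 8.23 m.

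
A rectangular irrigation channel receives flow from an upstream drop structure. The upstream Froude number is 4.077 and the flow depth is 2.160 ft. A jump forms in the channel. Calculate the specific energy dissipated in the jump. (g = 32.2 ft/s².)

ΔE = 8.049 ft

Fr₁ = 4.077 (given).
From the momentum equation for a rectangular channel, y₂/y₁ = ½[√(1 + 8Fr₁²) − 1] = ½[√133.98 − 1] = 5.287.
y₂ = 5.287 × 2.160 = 11.42 ft.
Head loss: ΔE = (y₂ − y₁)³/(4y₁y₂) = (11.42 − 2.160)³/(4×2.160×11.42) = 794.2/98.68 = 8.049 ft.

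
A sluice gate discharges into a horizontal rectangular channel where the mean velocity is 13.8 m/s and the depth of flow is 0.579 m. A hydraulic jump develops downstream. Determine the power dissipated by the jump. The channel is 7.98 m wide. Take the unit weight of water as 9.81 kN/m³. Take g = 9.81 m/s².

P = 3541 kW

Fr₁ = V₁/√(g·y₁) = 13.8/√(9.81×0.579) = 5.79.
Sequent-depth ratio: y₂/y₁ = ½[√(1 + 8Fr₁²) − 1] = ½[√269.2 − 1] = 7.70.
y₂ = 7.70 × 0.579 = 4.46 m.
q = V₁·y₁ = 13.8 × 0.579 = 7.99 m²/s. V₂ = q/y₂ = 7.99/4.46 = 1.79 m/s. E₁ = y₁ + V₁²/2g = 10.3 m; E₂ = y₂ + V₂²/2g = 4.62 m. ΔE = E₁ − E₂ = 5.66 m.
Q = q·b = 7.99 × 7.98 = 63.8 m³/s. P = γ·Q·ΔE = 9.81 × 63.8 × 5.66 = 3541 kW.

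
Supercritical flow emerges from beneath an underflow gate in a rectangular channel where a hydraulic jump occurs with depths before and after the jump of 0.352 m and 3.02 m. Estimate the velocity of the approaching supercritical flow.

V₁ = 11.9 m/s

For a rectangular channel the momentum equation gives q² = ½·g·y₁·y₂·(y₁ + y₂) = ½×9.81×0.352×3.02×3.37 = 17.6.
q = √17.6 = 4.19 m²/s.
V₁ = q/y₁ = 4.19/0.352 = 11.9 m/s.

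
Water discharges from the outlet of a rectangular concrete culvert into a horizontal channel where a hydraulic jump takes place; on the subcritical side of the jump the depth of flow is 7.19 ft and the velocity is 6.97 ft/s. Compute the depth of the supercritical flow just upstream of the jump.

y₁ = 2.29 ft

Fr₂ = V₂/√(g·y₂) = 6.97/√(32.2×7.19) = 0.458.
From the momentum equation (using Fr₂), y₁/y₂ = ½[√(1 + 8Fr₂²) − 1] = ½[√2.679 − 1] = 0.318.
y₁ = 0.318 × 7.19 = 2.29 ft.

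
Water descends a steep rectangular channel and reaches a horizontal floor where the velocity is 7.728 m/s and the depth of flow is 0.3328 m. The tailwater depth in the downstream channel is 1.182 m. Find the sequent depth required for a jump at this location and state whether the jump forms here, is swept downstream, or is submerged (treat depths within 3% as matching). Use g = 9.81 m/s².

Fr₁ = V₁/√(g·y₁) = 7.728/√(9.81×0.3328) = 4.277.
Conjugate-depth relation: y₂/y₁ = ½[√(1 + 8Fr₁²) − 1] = ½[√147.34 − 1] = 5.569.
y₂ = 5.569 × 0.3328 = 1.853 m.
Tailwater y_tw = 1.182 m: y_tw < y₂, so the jump is swept downstream.

y₂ = 1.853 m; the jump is swept downstream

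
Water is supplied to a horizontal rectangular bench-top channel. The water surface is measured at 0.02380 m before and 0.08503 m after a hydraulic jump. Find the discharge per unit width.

q = 0.03287 m²/s

For a rectangular channel the momentum equation gives q² = ½·g·y₁·y₂·(y₁ + y₂) = ½×9.81×0.02380×0.08503×0.1088 = 0.001080.
q = √0.001080 = 0.03287 m²/s.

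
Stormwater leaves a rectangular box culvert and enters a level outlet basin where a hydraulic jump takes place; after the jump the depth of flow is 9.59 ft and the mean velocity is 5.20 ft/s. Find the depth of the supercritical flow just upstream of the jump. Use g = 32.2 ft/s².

Fr₂ = V₂/√(g·y₂) = 5.20/√(32.2×9.59) = 0.296.
Applying the sequent-depth relation in reverse, y₁/y₂ = ½[√(1 + 8Fr₂²) − 1] = ½[√1.701 − 1] = 0.152.
y₁ = 0.152 × 9.59 = 1.46 ft.

y₁ = 1.46 ft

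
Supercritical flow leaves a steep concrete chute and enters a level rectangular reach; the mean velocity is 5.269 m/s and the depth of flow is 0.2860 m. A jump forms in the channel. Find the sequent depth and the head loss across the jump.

Fr₁ = V₁/√(g·y₁) = 5.269/√(9.81×0.2860) = 3.146.
Bélanger equation: y₂/y₁ = ½[√(1 + 8Fr₁²) − 1] = ½[√80.161 − 1] = 3.977.
y₂ = 3.977 × 0.2860 = 1.137 m.
Head loss: ΔE = (y₂ − y₁)³/(4y₁y₂) = (1.137 − 0.2860)³/(4×0.2860×1.137) = 0.6170/1.301 = 0.4742 m.

y₂ = 1.137 m; ΔE = 0.4742 m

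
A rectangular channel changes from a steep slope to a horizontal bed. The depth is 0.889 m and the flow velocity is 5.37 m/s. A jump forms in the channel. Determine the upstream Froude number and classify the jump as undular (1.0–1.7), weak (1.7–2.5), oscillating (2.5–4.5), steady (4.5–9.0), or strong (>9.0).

Fr₁ = V₁/√(g·y₁) = 5.37/√(9.81×0.889) = 1.82.
Fr₁ = 1.82 lies in the weak range.

Fr₁ = 1.82; weak jump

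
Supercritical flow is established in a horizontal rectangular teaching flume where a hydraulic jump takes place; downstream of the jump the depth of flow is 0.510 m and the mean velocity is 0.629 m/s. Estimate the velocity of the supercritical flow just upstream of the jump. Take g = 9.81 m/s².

V₁ = 4.53 m/s

Fr₂ = V₂/√(g·y₂) = 0.629/√(9.81×0.510) = 0.281.
The Bélanger relation is symmetric: y₁/y₂ = ½[√(1 + 8Fr₂²) − 1] = ½[√1.633 − 1] = 0.139.
y₁ = 0.139 × 0.510 = 0.0708 m.
V₁ = q/y₁ = 0.321/0.0708 = 4.53 m/s.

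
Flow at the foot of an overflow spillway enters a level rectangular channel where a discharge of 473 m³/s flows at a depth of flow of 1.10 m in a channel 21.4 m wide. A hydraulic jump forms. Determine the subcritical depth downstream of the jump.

y₂ = 8.98 m

q = Q/b = 473/21.4 = 22.1 m²/s; V₁ = q/y₁ = 20.1 m/s. Fr₁ = V₁/√(g·y₁) = 6.12.
Bélanger equation: y₂/y₁ = ½[√(1 + 8Fr₁²) − 1] = ½[√300.3 − 1] = 8.16.
y₂ = 8.16 × 1.10 = 8.98 m.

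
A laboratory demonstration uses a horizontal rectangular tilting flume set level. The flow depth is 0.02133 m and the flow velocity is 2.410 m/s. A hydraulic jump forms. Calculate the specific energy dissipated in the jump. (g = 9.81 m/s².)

Fr₁ = V₁/√(g·y₁) = 2.410/√(9.81×0.02133) = 5.269.
By Bélanger, y₂/y₁ = ½[√(1 + 8Fr₁²) − 1] = ½[√223.06 − 1] = 6.968.
y₂ = 6.968 × 0.02133 = 0.1486 m.
Head loss: ΔE = (y₂ − y₁)³/(4y₁y₂) = (0.1486 − 0.02133)³/(4×0.02133×0.1486) = 0.002062/0.01268 = 0.1626 m.

ΔE = 0.1626 m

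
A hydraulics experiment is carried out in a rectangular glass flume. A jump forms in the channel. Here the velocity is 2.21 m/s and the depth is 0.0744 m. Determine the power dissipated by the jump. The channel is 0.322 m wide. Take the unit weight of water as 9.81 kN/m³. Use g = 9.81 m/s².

P = 0.0319 kW

Fr₁ = V₁/√(g·y₁) = 2.21/√(9.81×0.0744) = 2.59.
Bélanger equation: y₂/y₁ = ½[√(1 + 8Fr₁²) − 1] = ½[√54.53 − 1] = 3.19.
y₂ = 3.19 × 0.0744 = 0.238 m.
q = V₁·y₁ = 2.21 × 0.0744 = 0.164 m²/s. V₂ = q/y₂ = 0.164/0.238 = 0.692 m/s. E₁ = y₁ + V₁²/2g = 0.323 m; E₂ = y₂ + V₂²/2g = 0.262 m. ΔE = E₁ − E₂ = 0.0614 m.
Q = q·b = 0.164 × 0.322 = 0.0529 m³/s. P = γ·Q·ΔE = 9.81 × 0.0529 × 0.0614 = 0.0319 kW.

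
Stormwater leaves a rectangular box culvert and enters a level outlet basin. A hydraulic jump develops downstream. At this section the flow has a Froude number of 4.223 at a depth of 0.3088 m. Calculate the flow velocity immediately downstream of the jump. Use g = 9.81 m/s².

Fr₁ = 4.223 (given).
Sequent-depth ratio: y₂/y₁ = ½[√(1 + 8Fr₁²) − 1] = ½[√143.67 − 1] = 5.493.
y₂ = 5.493 × 0.3088 = 1.696 m.
V₁ = Fr₁·√(g·y₁) = 4.223×√(9.81×0.3088) = 7.350 m/s; q = V₁·y₁ = 2.270 m²/s.
V₂ = q/y₂ = 2.270/1.696 = 1.338 m/s.

V₂ = 1.338 m/s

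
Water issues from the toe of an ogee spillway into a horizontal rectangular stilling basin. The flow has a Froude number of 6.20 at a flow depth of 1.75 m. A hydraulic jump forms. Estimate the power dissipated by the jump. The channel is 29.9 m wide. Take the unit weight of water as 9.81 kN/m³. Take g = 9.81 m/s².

Fr₁ = 6.20 (given).
By Bélanger, y₂/y₁ = ½[√(1 + 8Fr₁²) − 1] = ½[√308.5 − 1] = 8.28.
y₂ = 8.28 × 1.75 = 14.5 m.
Head loss: ΔE = (y₂ − y₁)³/(4y₁y₂) = (14.5 − 1.75)³/(4×1.75×14.5) = 2070/101 = 20.4 m.
V₁ = Fr₁·√(g·y₁) = 6.20×√(9.81×1.75) = 25.7 m/s; q = V₁·y₁ = 45.0 m²/s. Q = q·b = 45.0 × 29.9 = 1344 m³/s. P = γ·Q·ΔE = 9.81 × 1344 × 20.4 = 269008 kW.

P = 269008 kW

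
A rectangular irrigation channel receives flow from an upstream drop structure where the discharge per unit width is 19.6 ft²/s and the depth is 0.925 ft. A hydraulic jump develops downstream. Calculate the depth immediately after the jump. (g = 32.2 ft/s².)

y₂ = 4.64 ft

V₁ = q/y₁ = 19.6/0.925 = 21.2 ft/s. Fr₁ = V₁/√(g·y₁) = 21.2/√(32.2×0.925) = 3.88.
Bélanger equation: y₂/y₁ = ½[√(1 + 8Fr₁²) − 1] = ½[√121.6 − 1] = 5.01.
y₂ = 5.01 × 0.925 = 4.64 ft.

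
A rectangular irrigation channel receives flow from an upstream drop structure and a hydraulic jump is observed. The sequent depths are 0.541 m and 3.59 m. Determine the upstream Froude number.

For a rectangular channel the momentum equation gives q² = ½·g·y₁·y₂·(y₁ + y₂) = ½×9.81×0.541×3.59×4.13 = 39.4.
q = √39.4 = 6.27 m²/s.
V₁ = q/y₁ = 11.6 m/s; Fr₁ = V₁/√(g·y₁) = 5.03.

Fr₁ = 5.03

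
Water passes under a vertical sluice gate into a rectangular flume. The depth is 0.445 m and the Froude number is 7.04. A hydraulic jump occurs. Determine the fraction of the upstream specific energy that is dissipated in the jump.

Fr₁ = 7.04 (given).
From the momentum equation for a rectangular channel, y₂/y₁ = ½[√(1 + 8Fr₁²) − 1] = ½[√397.5 − 1] = 9.47.
y₂ = 9.47 × 0.445 = 4.21 m.
E₁ = y₁(1 + Fr₁²/2) = 0.445×(1 + 7.04²/2) = 11.5 m. ΔE = (y₂ − y₁)³/(4y₁y₂) = 7.14 m. ΔE/E₁ = 7.14/11.5 = 0.622.

ΔE/E₁ = 0.622 (62.2%)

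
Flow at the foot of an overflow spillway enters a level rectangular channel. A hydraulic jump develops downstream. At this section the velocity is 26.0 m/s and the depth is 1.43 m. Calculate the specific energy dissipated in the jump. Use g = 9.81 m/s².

ΔE = 22.1 m

Fr₁ = V₁/√(g·y₁) = 26.0/√(9.81×1.43) = 6.94.
Sequent-depth ratio: y₂/y₁ = ½[√(1 + 8Fr₁²) − 1] = ½[√386.5 − 1] = 9.33.
y₂ = 9.33 × 1.43 = 13.3 m.
q = V₁·y₁ = 26.0 × 1.43 = 37.2 m²/s. V₂ = q/y₂ = 37.2/13.3 = 2.79 m/s. E₁ = y₁ + V₁²/2g = 35.9 m; E₂ = y₂ + V₂²/2g = 13.7 m. ΔE = E₁ − E₂ = 22.1 m.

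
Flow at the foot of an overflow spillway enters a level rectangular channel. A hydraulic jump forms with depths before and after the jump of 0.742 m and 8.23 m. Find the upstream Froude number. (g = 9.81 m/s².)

Fr₁ = 8.19

For a rectangular channel the momentum equation gives q² = ½·g·y₁·y₂·(y₁ + y₂) = ½×9.81×0.742×8.23×8.97 = 269.
q = √269 = 16.4 m²/s.
V₁ = q/y₁ = 22.1 m/s; Fr₁ = V₁/√(g·y₁) = 8.19.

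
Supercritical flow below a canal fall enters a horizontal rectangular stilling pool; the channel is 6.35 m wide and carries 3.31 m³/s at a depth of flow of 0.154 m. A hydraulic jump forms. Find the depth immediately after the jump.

q = Q/b = 3.31/6.35 = 0.521 m²/s; V₁ = q/y₁ = 3.38 m/s. Fr₁ = V₁/√(g·y₁) = 2.75.
From the momentum equation for a rectangular channel, y₂/y₁ = ½[√(1 + 8Fr₁²) − 1] = ½[√61.67 − 1] = 3.43.
y₂ = 3.43 × 0.154 = 0.528 m.

y₂ = 0.528 m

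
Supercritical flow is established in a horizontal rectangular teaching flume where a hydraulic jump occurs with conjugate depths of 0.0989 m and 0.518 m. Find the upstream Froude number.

Fr₁ = 4.04

For a rectangular channel the momentum equation gives q² = ½·g·y₁·y₂·(y₁ + y₂) = ½×9.81×0.0989×0.518×0.617 = 0.155.
q = √0.155 = 0.394 m²/s.
V₁ = q/y₁ = 3.98 m/s; Fr₁ = V₁/√(g·y₁) = 4.04.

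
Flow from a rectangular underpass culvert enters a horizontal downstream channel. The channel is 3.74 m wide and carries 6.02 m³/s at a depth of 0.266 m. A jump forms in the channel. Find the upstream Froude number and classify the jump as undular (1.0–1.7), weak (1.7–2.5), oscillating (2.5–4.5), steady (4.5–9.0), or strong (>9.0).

Fr₁ = 3.75; oscillating jump

q = Q/b = 6.02/3.74 = 1.61 m²/s; V₁ = q/y₁ = 6.05 m/s. Fr₁ = V₁/√(g·y₁) = 3.75.
Fr₁ = 3.75 lies in the oscillating range.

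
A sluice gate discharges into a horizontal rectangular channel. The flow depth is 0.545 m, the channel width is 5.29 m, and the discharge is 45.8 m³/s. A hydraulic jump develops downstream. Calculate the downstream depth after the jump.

y₂ = 5.03 m

q = Q/b = 45.8/5.29 = 8.66 m²/s; V₁ = q/y₁ = 15.9 m/s. Fr₁ = V₁/√(g·y₁) = 6.87.
Bélanger equation: y₂/y₁ = ½[√(1 + 8Fr₁²) − 1] = ½[√378.6 − 1] = 9.23.
y₂ = 9.23 × 0.545 = 5.03 m.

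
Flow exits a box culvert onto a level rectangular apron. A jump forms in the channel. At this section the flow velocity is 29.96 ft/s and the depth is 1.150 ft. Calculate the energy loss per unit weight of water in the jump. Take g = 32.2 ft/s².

Fr₁ = V₁/√(g·y₁) = 29.96/√(32.2×1.150) = 4.923.
Conjugate-depth relation: y₂/y₁ = ½[√(1 + 8Fr₁²) − 1] = ½[√194.92 − 1] = 6.481.
y₂ = 6.481 × 1.150 = 7.453 ft.
q = V₁·y₁ = 29.96 × 1.150 = 34.45 ft²/s. V₂ = q/y₂ = 34.45/7.453 = 4.623 ft/s. E₁ = y₁ + V₁²/2g = 15.09 ft; E₂ = y₂ + V₂²/2g = 7.785 ft. ΔE = E₁ − E₂ = 7.303 ft.

ΔE = 7.303 ft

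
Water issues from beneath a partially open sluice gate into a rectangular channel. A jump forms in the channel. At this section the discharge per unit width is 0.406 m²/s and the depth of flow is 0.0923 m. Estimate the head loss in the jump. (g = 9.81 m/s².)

ΔE = 0.493 m

V₁ = q/y₁ = 0.406/0.0923 = 4.40 m/s. Fr₁ = V₁/√(g·y₁) = 4.40/√(9.81×0.0923) = 4.62.
Bélanger equation: y₂/y₁ = ½[√(1 + 8Fr₁²) − 1] = ½[√171.9 − 1] = 6.06.
y₂ = 6.06 × 0.0923 = 0.559 m.
Head loss: ΔE = (y₂ − y₁)³/(4y₁y₂) = (0.559 − 0.0923)³/(4×0.0923×0.559) = 0.102/0.206 = 0.493 m.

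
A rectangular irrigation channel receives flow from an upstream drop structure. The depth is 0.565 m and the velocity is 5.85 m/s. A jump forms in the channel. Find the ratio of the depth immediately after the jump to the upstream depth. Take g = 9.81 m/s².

Fr₁ = V₁/√(g·y₁) = 5.85/√(9.81×0.565) = 2.48.
Conjugate-depth relation: y₂/y₁ = ½[√(1 + 8Fr₁²) − 1] = ½[√50.40 − 1] = 3.05.

y₂/y₁ = 3.05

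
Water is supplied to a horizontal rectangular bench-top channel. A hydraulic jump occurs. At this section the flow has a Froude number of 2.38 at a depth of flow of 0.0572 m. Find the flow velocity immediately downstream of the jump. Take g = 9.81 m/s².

Fr₁ = 2.38 (given).
From the momentum equation for a rectangular channel, y₂/y₁ = ½[√(1 + 8Fr₁²) − 1] = ½[√46.32 − 1] = 2.90.
y₂ = 2.90 × 0.0572 = 0.166 m.
V₁ = Fr₁·√(g·y₁) = 2.38×√(9.81×0.0572) = 1.78 m/s; q = V₁·y₁ = 0.102 m²/s.
V₂ = q/y₂ = 0.102/0.166 = 0.614 m/s.

V₂ = 0.614 m/s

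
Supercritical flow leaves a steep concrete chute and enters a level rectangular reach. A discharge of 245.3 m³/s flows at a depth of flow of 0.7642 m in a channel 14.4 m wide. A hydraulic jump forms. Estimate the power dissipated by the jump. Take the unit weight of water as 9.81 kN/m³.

P = 42007 kW

q = Q/b = 245.3/14.4 = 17.03 m²/s; V₁ = q/y₁ = 22.29 m/s. Fr₁ = V₁/√(g·y₁) = 8.141.
From the momentum equation for a rectangular channel, y₂/y₁ = ½[√(1 + 8Fr₁²) − 1] = ½[√531.24 − 1] = 11.02.
y₂ = 11.02 × 0.7642 = 8.425 m.
Head loss: ΔE = (y₂ − y₁)³/(4y₁y₂) = (8.425 − 0.7642)³/(4×0.7642×8.425) = 449.6/25.75 = 17.46 m.
P = γ·Q·ΔE = 9.81 × 245.3 × 17.46 = 42007 kW.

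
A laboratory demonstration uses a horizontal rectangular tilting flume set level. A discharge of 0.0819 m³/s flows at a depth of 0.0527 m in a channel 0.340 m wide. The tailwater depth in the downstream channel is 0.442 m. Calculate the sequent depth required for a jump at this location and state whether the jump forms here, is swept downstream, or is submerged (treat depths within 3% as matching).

y₂ = 0.448 m; the jump forms here

q = Q/b = 0.0819/0.340 = 0.241 m²/s; V₁ = q/y₁ = 4.57 m/s. Fr₁ = V₁/√(g·y₁) = 6.36.
By Bélanger, y₂/y₁ = ½[√(1 + 8Fr₁²) − 1] = ½[√324.3 − 1] = 8.50.
y₂ = 8.50 × 0.0527 = 0.448 m.
Tailwater y_tw = 0.442 m: y_tw ≈ y₂, so the jump forms here.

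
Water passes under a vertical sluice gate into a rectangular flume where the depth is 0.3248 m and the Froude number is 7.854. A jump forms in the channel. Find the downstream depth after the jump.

Fr₁ = 7.854 (given).
Bélanger equation: y₂/y₁ = ½[√(1 + 8Fr₁²) − 1] = ½[√494.48 − 1] = 10.62.
y₂ = 10.62 × 0.3248 = 3.449 m.

y₂ = 3.449 m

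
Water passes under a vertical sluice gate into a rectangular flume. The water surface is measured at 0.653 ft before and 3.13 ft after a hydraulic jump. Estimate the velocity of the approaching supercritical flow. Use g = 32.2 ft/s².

For a rectangular channel the momentum equation gives q² = ½·g·y₁·y₂·(y₁ + y₂) = ½×32.2×0.653×3.13×3.78 = 124.
q = √124 = 11.2 ft²/s.
V₁ = q/y₁ = 11.2/0.653 = 17.1 ft/s.

V₁ = 17.1 ft/s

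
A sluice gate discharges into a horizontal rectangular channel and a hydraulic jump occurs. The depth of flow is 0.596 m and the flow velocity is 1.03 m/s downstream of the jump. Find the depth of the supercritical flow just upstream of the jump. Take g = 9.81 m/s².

Fr₂ = V₂/√(g·y₂) = 1.03/√(9.81×0.596) = 0.426.
Since the conjugate-depth ratio holds either way, y₁/y₂ = ½[√(1 + 8Fr₂²) − 1] = ½[√2.452 − 1] = 0.283.
y₁ = 0.283 × 0.596 = 0.169 m.

y₁ = 0.169 m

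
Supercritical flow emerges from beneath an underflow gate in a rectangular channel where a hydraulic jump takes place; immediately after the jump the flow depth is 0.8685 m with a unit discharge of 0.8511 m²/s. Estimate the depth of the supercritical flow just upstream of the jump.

y₁ = 0.1646 m

V₂ = q/y₂ = 0.8511/0.8685 = 0.9800 m/s; Fr₂ = V₂/√(g·y₂) = 0.3357.
Applying the sequent-depth relation in reverse, y₁/y₂ = ½[√(1 + 8Fr₂²) − 1] = ½[√1.9017 − 1] = 0.1895.
y₁ = 0.1895 × 0.8685 = 0.1646 m.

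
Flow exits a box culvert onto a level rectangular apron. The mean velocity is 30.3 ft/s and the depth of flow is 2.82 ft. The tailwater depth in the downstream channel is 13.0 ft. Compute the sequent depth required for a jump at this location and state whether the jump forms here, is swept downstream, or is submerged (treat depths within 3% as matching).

Fr₁ = V₁/√(g·y₁) = 30.3/√(32.2×2.82) = 3.18.
Bélanger equation: y₂/y₁ = ½[√(1 + 8Fr₁²) − 1] = ½[√81.89 − 1] = 4.02.
y₂ = 4.02 × 2.82 = 11.3 ft.
Tailwater y_tw = 13.0 ft: y_tw > y₂, so the jump is submerged.

y₂ = 11.3 ft; the jump is submerged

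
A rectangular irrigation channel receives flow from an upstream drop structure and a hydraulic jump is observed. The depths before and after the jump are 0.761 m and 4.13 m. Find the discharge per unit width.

q = 8.68 m²/s

For a rectangular channel the momentum equation gives q² = ½·g·y₁·y₂·(y₁ + y₂) = ½×9.81×0.761×4.13×4.89 = 75.4.
q = √75.4 = 8.68 m²/s.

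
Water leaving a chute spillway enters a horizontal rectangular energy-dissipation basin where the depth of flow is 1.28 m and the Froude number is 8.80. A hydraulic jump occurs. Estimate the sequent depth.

y₂ = 15.3 m

Fr₁ = 8.80 (given).
Conjugate-depth relation: y₂/y₁ = ½[√(1 + 8Fr₁²) − 1] = ½[√620.5 − 1] = 12.0.
y₂ = 12.0 × 1.28 = 15.3 m.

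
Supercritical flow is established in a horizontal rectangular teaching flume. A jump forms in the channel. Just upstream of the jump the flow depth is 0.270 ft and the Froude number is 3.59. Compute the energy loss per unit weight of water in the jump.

ΔE = 0.685 ft

Fr₁ = 3.59 (given).
By Bélanger, y₂/y₁ = ½[√(1 + 8Fr₁²) − 1] = ½[√104.1 − 1] = 4.60.
y₂ = 4.60 × 0.270 = 1.24 ft.
V₁ = Fr₁·√(g·y₁) = 3.59×√(32.2×0.270) = 10.6 ft/s; q = V₁·y₁ = 2.86 ft²/s. V₂ = q/y₂ = 2.86/1.24 = 2.30 ft/s. E₁ = y₁ + V₁²/2g = 2.01 ft; E₂ = y₂ + V₂²/2g = 1.32 ft. ΔE = E₁ − E₂ = 0.685 ft.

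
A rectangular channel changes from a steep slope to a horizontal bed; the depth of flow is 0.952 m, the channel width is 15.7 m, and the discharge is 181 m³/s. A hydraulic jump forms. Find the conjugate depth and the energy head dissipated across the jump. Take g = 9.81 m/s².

q = Q/b = 181/15.7 = 11.5 m²/s; V₁ = q/y₁ = 12.1 m/s. Fr₁ = V₁/√(g·y₁) = 3.96.
By Bélanger, y₂/y₁ = ½[√(1 + 8Fr₁²) − 1] = ½[√126.6 − 1] = 5.13.
y₂ = 5.13 × 0.952 = 4.88 m.
Head loss: ΔE = (y₂ − y₁)³/(4y₁y₂) = (4.88 − 0.952)³/(4×0.952×4.88) = 60.6/18.6 = 3.26 m.

y₂ = 4.88 m; ΔE = 3.26 m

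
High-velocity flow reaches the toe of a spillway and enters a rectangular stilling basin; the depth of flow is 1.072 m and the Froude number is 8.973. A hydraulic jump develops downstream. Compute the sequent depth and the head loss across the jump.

Fr₁ = 8.973 (given).
By Bélanger, y₂/y₁ = ½[√(1 + 8Fr₁²) − 1] = ½[√645.12 − 1] = 12.20.
y₂ = 12.20 × 1.072 = 13.08 m.
V₁ = Fr₁·√(g·y₁) = 8.973×√(9.81×1.072) = 29.10 m/s; q = V₁·y₁ = 31.19 m²/s. V₂ = q/y₂ = 31.19/13.08 = 2.385 m/s. E₁ = y₁ + V₁²/2g = 44.23 m; E₂ = y₂ + V₂²/2g = 13.37 m. ΔE = E₁ − E₂ = 30.86 m.

y₂ = 13.08 m; ΔE = 30.86 m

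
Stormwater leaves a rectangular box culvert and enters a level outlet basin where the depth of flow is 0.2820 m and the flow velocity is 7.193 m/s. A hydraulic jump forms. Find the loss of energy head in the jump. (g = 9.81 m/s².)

Fr₁ = V₁/√(g·y₁) = 7.193/√(9.81×0.2820) = 4.325.
Conjugate-depth relation: y₂/y₁ = ½[√(1 + 8Fr₁²) − 1] = ½[√150.62 − 1] = 5.636.
y₂ = 5.636 × 0.2820 = 1.589 m.
q = V₁·y₁ = 7.193 × 0.2820 = 2.028 m²/s. V₂ = q/y₂ = 2.028/1.589 = 1.276 m/s. E₁ = y₁ + V₁²/2g = 2.919 m; E₂ = y₂ + V₂²/2g = 1.672 m. ΔE = E₁ − E₂ = 1.247 m.

ΔE = 1.247 m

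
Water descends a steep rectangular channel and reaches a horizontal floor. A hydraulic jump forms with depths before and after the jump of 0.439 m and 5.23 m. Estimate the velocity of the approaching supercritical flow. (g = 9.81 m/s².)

V₁ = 18.2 m/s

For a rectangular channel the momentum equation gives q² = ½·g·y₁·y₂·(y₁ + y₂) = ½×9.81×0.439×5.23×5.67 = 63.8.
q = √63.8 = 7.99 m²/s.
V₁ = q/y₁ = 7.99/0.439 = 18.2 m/s.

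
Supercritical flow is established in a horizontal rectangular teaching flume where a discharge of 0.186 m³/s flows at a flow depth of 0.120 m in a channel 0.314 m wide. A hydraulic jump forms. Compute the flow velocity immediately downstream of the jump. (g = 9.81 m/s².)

V₂ = 0.829 m/s

q = Q/b = 0.186/0.314 = 0.592 m²/s; V₁ = q/y₁ = 4.94 m/s. Fr₁ = V₁/√(g·y₁) = 4.55.
Sequent-depth ratio: y₂/y₁ = ½[√(1 + 8Fr₁²) − 1] = ½[√166.6 − 1] = 5.95.
y₂ = 5.95 × 0.120 = 0.714 m.
V₂ = q/y₂ = 0.592/0.714 = 0.829 m/s.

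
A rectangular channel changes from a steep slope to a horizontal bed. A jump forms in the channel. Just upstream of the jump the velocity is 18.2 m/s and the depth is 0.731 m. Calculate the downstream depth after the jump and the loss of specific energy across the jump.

y₂ = 6.67 m; ΔE = 10.7 m

Fr₁ = V₁/√(g·y₁) = 18.2/√(9.81×0.731) = 6.80.
From the momentum equation for a rectangular channel, y₂/y₁ = ½[√(1 + 8Fr₁²) − 1] = ½[√370.5 − 1] = 9.12.
y₂ = 9.12 × 0.731 = 6.67 m.
Head loss: ΔE = (y₂ − y₁)³/(4y₁y₂) = (6.67 − 0.731)³/(4×0.731×6.67) = 209/19.5 = 10.7 m.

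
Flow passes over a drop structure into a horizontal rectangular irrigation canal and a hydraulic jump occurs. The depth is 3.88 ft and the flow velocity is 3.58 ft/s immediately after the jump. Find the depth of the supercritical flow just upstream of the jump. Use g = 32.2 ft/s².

y₁ = 0.678 ft

Fr₂ = V₂/√(g·y₂) = 3.58/√(32.2×3.88) = 0.320.
The Bélanger relation is symmetric: y₁/y₂ = ½[√(1 + 8Fr₂²) − 1] = ½[√1.821 − 1] = 0.175.
y₁ = 0.175 × 3.88 = 0.678 ft.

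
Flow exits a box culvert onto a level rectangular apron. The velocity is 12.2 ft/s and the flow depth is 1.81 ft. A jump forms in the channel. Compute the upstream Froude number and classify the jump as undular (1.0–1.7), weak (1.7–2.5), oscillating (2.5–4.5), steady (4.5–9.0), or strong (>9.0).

Fr₁ = V₁/√(g·y₁) = 12.2/√(32.2×1.81) = 1.60.
Fr₁ = 1.60 lies in the undular range.

Fr₁ = 1.60; undular jump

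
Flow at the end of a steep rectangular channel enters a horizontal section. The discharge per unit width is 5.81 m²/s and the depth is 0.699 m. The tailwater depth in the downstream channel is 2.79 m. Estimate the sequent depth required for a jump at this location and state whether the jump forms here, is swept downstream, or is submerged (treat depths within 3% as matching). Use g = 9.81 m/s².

V₁ = q/y₁ = 5.81/0.699 = 8.31 m/s. Fr₁ = V₁/√(g·y₁) = 8.31/√(9.81×0.699) = 3.17.
Conjugate-depth relation: y₂/y₁ = ½[√(1 + 8Fr₁²) − 1] = ½[√81.60 − 1] = 4.02.
y₂ = 4.02 × 0.699 = 2.81 m.
Tailwater y_tw = 2.79 m: y_tw ≈ y₂, so the jump forms here.

y₂ = 2.81 m; the jump forms here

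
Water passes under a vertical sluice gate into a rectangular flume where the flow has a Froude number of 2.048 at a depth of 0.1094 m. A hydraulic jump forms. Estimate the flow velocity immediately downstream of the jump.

V₂ = 0.8698 m/s

Fr₁ = 2.048 (given).
Sequent-depth ratio: y₂/y₁ = ½[√(1 + 8Fr₁²) − 1] = ½[√34.554 − 1] = 2.439.
y₂ = 2.439 × 0.1094 = 0.2668 m.
V₁ = Fr₁·√(g·y₁) = 2.048×√(9.81×0.1094) = 2.122 m/s; q = V₁·y₁ = 0.2321 m²/s.
V₂ = q/y₂ = 0.2321/0.2668 = 0.8698 m/s.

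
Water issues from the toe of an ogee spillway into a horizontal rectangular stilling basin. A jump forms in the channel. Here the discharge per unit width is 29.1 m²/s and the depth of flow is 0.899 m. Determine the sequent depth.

y₂ = 13.4 m

V₁ = q/y₁ = 29.1/0.899 = 32.4 m/s. Fr₁ = V₁/√(g·y₁) = 32.4/√(9.81×0.899) = 10.9.
From the momentum equation for a rectangular channel, y₂/y₁ = ½[√(1 + 8Fr₁²) − 1] = ½[√951.4 − 1] = 14.9.
y₂ = 14.9 × 0.899 = 13.4 m.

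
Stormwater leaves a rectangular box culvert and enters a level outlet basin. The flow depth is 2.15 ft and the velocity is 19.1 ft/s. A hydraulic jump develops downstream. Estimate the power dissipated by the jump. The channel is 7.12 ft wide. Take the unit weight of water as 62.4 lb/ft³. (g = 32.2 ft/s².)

Fr₁ = V₁/√(g·y₁) = 19.1/√(32.2×2.15) = 2.30.
Sequent-depth ratio: y₂/y₁ = ½[√(1 + 8Fr₁²) − 1] = ½[√43.16 − 1] = 2.78.
y₂ = 2.78 × 2.15 = 5.99 ft.
q = V₁·y₁ = 19.1 × 2.15 = 41.1 ft²/s. V₂ = q/y₂ = 41.1/5.99 = 6.86 ft/s. E₁ = y₁ + V₁²/2g = 7.81 ft; E₂ = y₂ + V₂²/2g = 6.72 ft. ΔE = E₁ − E₂ = 1.10 ft.
Q = q·b = 41.1 × 7.12 = 292 cfs. P = γ·Q·ΔE/550 = 62.4 × 292 × 1.10 / 550 = 36.4 hp.

P = 36.4 hp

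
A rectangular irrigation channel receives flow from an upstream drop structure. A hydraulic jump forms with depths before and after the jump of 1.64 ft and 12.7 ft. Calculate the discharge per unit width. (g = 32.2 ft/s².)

For a rectangular channel the momentum equation gives q² = ½·g·y₁·y₂·(y₁ + y₂) = ½×32.2×1.64×12.7×14.3 = 4809.
q = √4809 = 69.3 ft²/s.

q = 69.3 ft²/s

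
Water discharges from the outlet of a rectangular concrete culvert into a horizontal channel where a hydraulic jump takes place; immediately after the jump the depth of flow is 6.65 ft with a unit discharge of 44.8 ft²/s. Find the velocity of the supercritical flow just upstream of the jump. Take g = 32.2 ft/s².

V₂ = q/y₂ = 44.8/6.65 = 6.74 ft/s; Fr₂ = V₂/√(g·y₂) = 0.460.
Since the conjugate-depth ratio holds either way, y₁/y₂ = ½[√(1 + 8Fr₂²) − 1] = ½[√2.696 − 1] = 0.321.
y₁ = 0.321 × 6.65 = 2.13 ft.
V₁ = q/y₁ = 44.8/2.13 = 21.0 ft/s.

V₁ = 21.0 ft/s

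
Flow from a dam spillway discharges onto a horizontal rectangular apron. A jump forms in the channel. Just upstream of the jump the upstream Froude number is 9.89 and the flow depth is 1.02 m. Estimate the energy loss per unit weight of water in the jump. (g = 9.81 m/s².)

Fr₁ = 9.89 (given).
Sequent-depth ratio: y₂/y₁ = ½[√(1 + 8Fr₁²) − 1] = ½[√783.5 − 1] = 13.5.
y₂ = 13.5 × 1.02 = 13.8 m.
Head loss: ΔE = (y₂ − y₁)³/(4y₁y₂) = (13.8 − 1.02)³/(4×1.02×13.8) = 2070/56.2 = 36.9 m.

ΔE = 36.9 m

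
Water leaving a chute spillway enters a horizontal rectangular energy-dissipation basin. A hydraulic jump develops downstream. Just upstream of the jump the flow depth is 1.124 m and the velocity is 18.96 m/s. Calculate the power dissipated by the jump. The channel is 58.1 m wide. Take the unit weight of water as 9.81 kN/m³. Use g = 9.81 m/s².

Fr₁ = V₁/√(g·y₁) = 18.96/√(9.81×1.124) = 5.710.
Sequent-depth ratio: y₂/y₁ = ½[√(1 + 8Fr₁²) − 1] = ½[√261.81 − 1] = 7.590.
y₂ = 7.590 × 1.124 = 8.532 m.
Head loss: ΔE = (y₂ − y₁)³/(4y₁y₂) = (8.532 − 1.124)³/(4×1.124×8.532) = 406.5/38.36 = 10.60 m.
q = V₁·y₁ = 18.96 × 1.124 = 21.31 m²/s. Q = q·b = 21.31 × 58.1 = 1238 m³/s. P = γ·Q·ΔE = 9.81 × 1238 × 10.60 = 128712 kW.

P = 128712 kW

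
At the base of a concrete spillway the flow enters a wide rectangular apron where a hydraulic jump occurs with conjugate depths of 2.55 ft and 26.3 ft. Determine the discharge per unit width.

q = 176 ft²/s

For a rectangular channel the momentum equation gives q² = ½·g·y₁·y₂·(y₁ + y₂) = ½×32.2×2.55×26.3×28.9 = 31151.
q = √31151 = 176 ft²/s.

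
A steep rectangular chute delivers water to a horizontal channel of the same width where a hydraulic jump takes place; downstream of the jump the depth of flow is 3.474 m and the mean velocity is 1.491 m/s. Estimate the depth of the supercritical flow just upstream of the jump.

Fr₂ = V₂/√(g·y₂) = 1.491/√(9.81×3.474) = 0.2554.
Since the conjugate-depth ratio holds either way, y₁/y₂ = ½[√(1 + 8Fr₂²) − 1] = ½[√1.5219 − 1] = 0.1168.
y₁ = 0.1168 × 3.474 = 0.4058 m.

y₁ = 0.4058 m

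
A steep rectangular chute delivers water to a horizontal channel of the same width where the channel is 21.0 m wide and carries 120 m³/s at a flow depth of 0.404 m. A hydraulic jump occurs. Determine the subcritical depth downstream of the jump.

y₂ = 3.86 m

q = Q/b = 120/21.0 = 5.71 m²/s; V₁ = q/y₁ = 14.1 m/s. Fr₁ = V₁/√(g·y₁) = 7.10.
Conjugate-depth relation: y₂/y₁ = ½[√(1 + 8Fr₁²) − 1] = ½[√404.8 − 1] = 9.56.
y₂ = 9.56 × 0.404 = 3.86 m.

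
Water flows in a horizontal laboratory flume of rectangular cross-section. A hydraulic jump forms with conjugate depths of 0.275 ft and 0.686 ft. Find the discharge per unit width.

For a rectangular channel the momentum equation gives q² = ½·g·y₁·y₂·(y₁ + y₂) = ½×32.2×0.275×0.686×0.961 = 2.92.
q = √2.92 = 1.71 ft²/s.

q = 1.71 ft²/s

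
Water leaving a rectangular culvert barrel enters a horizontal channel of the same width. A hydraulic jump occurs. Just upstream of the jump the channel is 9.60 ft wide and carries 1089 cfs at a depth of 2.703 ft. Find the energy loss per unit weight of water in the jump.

ΔE = 13.36 ft

q = Q/b = 1089/9.60 = 113.4 ft²/s; V₁ = q/y₁ = 41.97 ft/s. Fr₁ = V₁/√(g·y₁) = 4.498.
By Bélanger, y₂/y₁ = ½[√(1 + 8Fr₁²) − 1] = ½[√162.89 − 1] = 5.881.
y₂ = 5.881 × 2.703 = 15.90 ft.
Head loss: ΔE = (y₂ − y₁)³/(4y₁y₂) = (15.90 − 2.703)³/(4×2.703×15.90) = 2297/171.9 = 13.36 ft.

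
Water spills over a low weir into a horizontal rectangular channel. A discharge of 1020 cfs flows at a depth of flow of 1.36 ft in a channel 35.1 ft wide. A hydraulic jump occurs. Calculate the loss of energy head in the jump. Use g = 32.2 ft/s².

ΔE = 2.46 ft

q = Q/b = 1020/35.1 = 29.1 ft²/s; V₁ = q/y₁ = 21.4 ft/s. Fr₁ = V₁/√(g·y₁) = 3.23.
From the momentum equation for a rectangular channel, y₂/y₁ = ½[√(1 + 8Fr₁²) − 1] = ½[√84.41 − 1] = 4.09.
y₂ = 4.09 × 1.36 = 5.57 ft.
Head loss: ΔE = (y₂ − y₁)³/(4y₁y₂) = (5.57 − 1.36)³/(4×1.36×5.57) = 74.5/30.3 = 2.46 ft.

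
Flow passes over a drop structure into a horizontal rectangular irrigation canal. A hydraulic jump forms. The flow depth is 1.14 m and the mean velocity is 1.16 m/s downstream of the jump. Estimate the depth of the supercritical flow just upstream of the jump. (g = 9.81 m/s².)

Fr₂ = V₂/√(g·y₂) = 1.16/√(9.81×1.14) = 0.347.
Applying the sequent-depth relation in reverse, y₁/y₂ = ½[√(1 + 8Fr₂²) − 1] = ½[√1.963 − 1] = 0.200.
y₁ = 0.200 × 1.14 = 0.229 m.

y₁ = 0.229 m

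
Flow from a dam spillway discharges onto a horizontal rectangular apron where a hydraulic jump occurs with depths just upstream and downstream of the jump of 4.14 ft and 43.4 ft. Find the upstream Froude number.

For a rectangular channel the momentum equation gives q² = ½·g·y₁·y₂·(y₁ + y₂) = ½×32.2×4.14×43.4×47.5 = 137523.
q = √137523 = 371 ft²/s.
V₁ = q/y₁ = 89.6 ft/s; Fr₁ = V₁/√(g·y₁) = 7.76.

Fr₁ = 7.76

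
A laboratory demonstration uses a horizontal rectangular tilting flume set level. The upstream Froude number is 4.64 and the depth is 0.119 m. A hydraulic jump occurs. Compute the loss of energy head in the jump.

Fr₁ = 4.64 (given).
From the momentum equation for a rectangular channel, y₂/y₁ = ½[√(1 + 8Fr₁²) − 1] = ½[√173.2 − 1] = 6.08.
y₂ = 6.08 × 0.119 = 0.724 m.
Head loss: ΔE = (y₂ − y₁)³/(4y₁y₂) = (0.724 − 0.119)³/(4×0.119×0.724) = 0.221/0.344 = 0.642 m.

ΔE = 0.642 m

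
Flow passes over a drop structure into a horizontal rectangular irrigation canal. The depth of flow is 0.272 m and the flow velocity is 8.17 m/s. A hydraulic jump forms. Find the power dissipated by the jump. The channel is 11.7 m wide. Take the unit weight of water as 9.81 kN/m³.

Fr₁ = V₁/√(g·y₁) = 8.17/√(9.81×0.272) = 5.00.
From the momentum equation for a rectangular channel, y₂/y₁ = ½[√(1 + 8Fr₁²) − 1] = ½[√201.1 − 1] = 6.59.
y₂ = 6.59 × 0.272 = 1.79 m.
Head loss: ΔE = (y₂ − y₁)³/(4y₁y₂) = (1.79 − 0.272)³/(4×0.272×1.79) = 3.52/1.95 = 1.80 m.
q = V₁·y₁ = 8.17 × 0.272 = 2.22 m²/s. Q = q·b = 2.22 × 11.7 = 26.0 m³/s. P = γ·Q·ΔE = 9.81 × 26.0 × 1.80 = 460 kW.

P = 460 kW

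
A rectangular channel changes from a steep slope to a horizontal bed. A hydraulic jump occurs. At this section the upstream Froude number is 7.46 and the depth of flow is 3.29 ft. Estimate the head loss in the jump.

Fr₁ = 7.46 (given).
Bélanger equation: y₂/y₁ = ½[√(1 + 8Fr₁²) − 1] = ½[√446.2 − 1] = 10.1.
y₂ = 10.1 × 3.29 = 33.1 ft.
Head loss: ΔE = (y₂ − y₁)³/(4y₁y₂) = (33.1 − 3.29)³/(4×3.29×33.1) = 26500/436 = 60.8 ft.

ΔE = 60.8 ft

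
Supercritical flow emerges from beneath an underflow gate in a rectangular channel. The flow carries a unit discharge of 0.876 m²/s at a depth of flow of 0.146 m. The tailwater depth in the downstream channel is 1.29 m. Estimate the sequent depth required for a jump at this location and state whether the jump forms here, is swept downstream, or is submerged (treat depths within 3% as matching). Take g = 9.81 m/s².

V₁ = q/y₁ = 0.876/0.146 = 6.00 m/s. Fr₁ = V₁/√(g·y₁) = 6.00/√(9.81×0.146) = 5.01.
By Bélanger, y₂/y₁ = ½[√(1 + 8Fr₁²) − 1] = ½[√202.1 − 1] = 6.61.
y₂ = 6.61 × 0.146 = 0.965 m.
Tailwater y_tw = 1.29 m: y_tw > y₂, so the jump is submerged.

y₂ = 0.965 m; the jump is submerged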